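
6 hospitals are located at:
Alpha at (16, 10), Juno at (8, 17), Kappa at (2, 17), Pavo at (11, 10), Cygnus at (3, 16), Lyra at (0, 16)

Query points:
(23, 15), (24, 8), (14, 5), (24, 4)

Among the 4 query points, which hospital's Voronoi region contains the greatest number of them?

Alpha

(23, 15) — d² to each: Alpha:74, Juno:229, Kappa:445, Pavo:169, Cygnus:401, Lyra:530 → nearest is Alpha
(24, 8) — d² to each: Alpha:68, Juno:337, Kappa:565, Pavo:173, Cygnus:505, Lyra:640 → nearest is Alpha
(14, 5) — d² to each: Alpha:29, Juno:180, Kappa:288, Pavo:34, Cygnus:242, Lyra:317 → nearest is Alpha
(24, 4) — d² to each: Alpha:100, Juno:425, Kappa:653, Pavo:205, Cygnus:585, Lyra:720 → nearest is Alpha
Tally — Alpha:4. Alpha captures the most (4).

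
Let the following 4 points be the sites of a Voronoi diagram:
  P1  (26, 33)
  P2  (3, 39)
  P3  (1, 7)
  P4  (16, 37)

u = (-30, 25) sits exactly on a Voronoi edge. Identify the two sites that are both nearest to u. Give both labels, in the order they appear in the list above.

P2 and P3

Squared distances from u to each site:
|uP1|² = (-30−26)² + (25−33)² = 3136 + 64 = 3200
|uP2|² = (-30−3)² + (25−39)² = 1089 + 196 = 1285
|uP3|² = (-30−1)² + (25−7)² = 961 + 324 = 1285
|uP4|² = (-30−16)² + (25−37)² = 2116 + 144 = 2260
u is equidistant from P2 and P3 (both at squared distance 1285), and every other site is strictly farther — so u lies on the P2–P3 Voronoi edge.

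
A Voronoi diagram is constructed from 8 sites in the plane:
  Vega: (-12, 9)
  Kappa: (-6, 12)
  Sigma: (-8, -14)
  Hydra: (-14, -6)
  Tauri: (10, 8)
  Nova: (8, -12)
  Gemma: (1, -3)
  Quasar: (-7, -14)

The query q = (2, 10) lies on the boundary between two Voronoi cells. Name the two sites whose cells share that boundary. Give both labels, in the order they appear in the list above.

Kappa and Tauri

Squared distances from q to each site:
d²(q, Vega) = 196 + 1 = 197
d²(q, Kappa) = 64 + 4 = 68
d²(q, Sigma) = 100 + 576 = 676
d²(q, Hydra) = 256 + 256 = 512
d²(q, Tauri) = 64 + 4 = 68
d²(q, Nova) = 36 + 484 = 520
d²(q, Gemma) = 1 + 169 = 170
d²(q, Quasar) = 81 + 576 = 657
q is equidistant from Kappa and Tauri (both at squared distance 68), and every other site is strictly farther — so q lies on the Kappa–Tauri Voronoi edge.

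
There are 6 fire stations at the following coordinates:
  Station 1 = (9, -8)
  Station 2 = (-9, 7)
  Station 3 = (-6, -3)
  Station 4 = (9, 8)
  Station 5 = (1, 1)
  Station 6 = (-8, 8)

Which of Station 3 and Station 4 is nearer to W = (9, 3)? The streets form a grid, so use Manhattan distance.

Station 4

d(W, Station 3) = |9−(-6)| + |3−(-3)| = 15 + 6 = 21
d(W, Station 4) = |9−9| + |3−8| = 0 + 5 = 5
21 > 5, so Station 4 is closer.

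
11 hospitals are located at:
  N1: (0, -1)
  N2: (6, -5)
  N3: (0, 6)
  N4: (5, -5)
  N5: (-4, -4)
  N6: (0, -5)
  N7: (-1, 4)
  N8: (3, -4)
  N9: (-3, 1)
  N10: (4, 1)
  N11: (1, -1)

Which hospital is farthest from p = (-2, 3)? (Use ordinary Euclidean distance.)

Compare squared distances (the ordering matches that of the actual distances):
|pN1|² = (-2−0)² + (3−(-1))² = 4 + 16 = 20
|pN2|² = (-2−6)² + (3−(-5))² = 64 + 64 = 128
|pN3|² = (-2−0)² + (3−6)² = 4 + 9 = 13
|pN4|² = (-2−5)² + (3−(-5))² = 49 + 64 = 113
|pN5|² = (-2−(-4))² + (3−(-4))² = 4 + 49 = 53
|pN6|² = (-2−0)² + (3−(-5))² = 4 + 64 = 68
|pN7|² = (-2−(-1))² + (3−4)² = 1 + 1 = 2
|pN8|² = (-2−3)² + (3−(-4))² = 25 + 49 = 74
|pN9|² = (-2−(-3))² + (3−1)² = 1 + 4 = 5
d²(p, N10) = (-2−4)² + (3−1)² = 36 + 4 = 40
d²(p, N11) = (-2−1)² + (3−(-1))² = 9 + 16 = 25
The largest is to N2.

N2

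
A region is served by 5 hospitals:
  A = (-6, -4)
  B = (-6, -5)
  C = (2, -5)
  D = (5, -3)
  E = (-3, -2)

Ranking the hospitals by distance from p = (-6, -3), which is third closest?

Squared Euclidean distances:
|pA|² = (-6−(-6))² + (-3−(-4))² = 0 + 1 = 1
|pB|² = (-6−(-6))² + (-3−(-5))² = 0 + 4 = 4
|pC|² = (-6−2)² + (-3−(-5))² = 64 + 4 = 68
|pD|² = (-6−5)² + (-3−(-3))² = 121 + 0 = 121
|pE|² = (-6−(-3))² + (-3−(-2))² = 9 + 1 = 10
Sorted ascending: A, B, E, C, … — the third-nearest is E.

E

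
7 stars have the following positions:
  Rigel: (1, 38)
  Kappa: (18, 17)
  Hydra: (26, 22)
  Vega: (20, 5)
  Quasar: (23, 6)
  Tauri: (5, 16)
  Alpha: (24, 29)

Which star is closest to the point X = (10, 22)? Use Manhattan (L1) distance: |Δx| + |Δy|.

d(X, Rigel) = 9 + 16 = 25
d(X, Kappa) = 8 + 5 = 13
d(X, Hydra) = 16 + 0 = 16
d(X, Vega) = 10 + 17 = 27
d(X, Quasar) = 13 + 16 = 29
d(X, Tauri) = 5 + 6 = 11
d(X, Alpha) = 14 + 7 = 21
The smallest is to Tauri, so X lies in the Voronoi region of Tauri.

Tauri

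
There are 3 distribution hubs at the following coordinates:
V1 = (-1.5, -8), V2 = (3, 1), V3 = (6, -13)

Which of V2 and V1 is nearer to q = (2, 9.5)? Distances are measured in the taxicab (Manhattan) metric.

d(q,V2) = |2−3| + |9.5−1| = 1 + 8.5 = 9.5
d(q,V1) = |2−(-1.5)| + |9.5−(-8)| = 3.5 + 17.5 = 21
9.5 < 21, so V2 is closer.

V2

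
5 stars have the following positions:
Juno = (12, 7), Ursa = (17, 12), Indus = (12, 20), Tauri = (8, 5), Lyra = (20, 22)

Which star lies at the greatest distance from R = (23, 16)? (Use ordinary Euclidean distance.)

Squared Euclidean distances:
d²(R, Juno) = (23−12)² + (16−7)² = 121 + 81 = 202
d²(R, Ursa) = (23−17)² + (16−12)² = 36 + 16 = 52
d²(R, Indus) = (23−12)² + (16−20)² = 121 + 16 = 137
d²(R, Tauri) = (23−8)² + (16−5)² = 225 + 121 = 346
d²(R, Lyra) = (23−20)² + (16−22)² = 9 + 36 = 45
The largest is to Tauri.

Tauri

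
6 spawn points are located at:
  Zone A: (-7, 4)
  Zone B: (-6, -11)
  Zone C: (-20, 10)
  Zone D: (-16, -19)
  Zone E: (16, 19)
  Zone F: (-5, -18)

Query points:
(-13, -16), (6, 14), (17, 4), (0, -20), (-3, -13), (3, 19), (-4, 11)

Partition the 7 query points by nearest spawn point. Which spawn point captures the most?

Zone E

(-13, -16) — d² to each: Zone A:436, Zone B:74, Zone C:725, Zone D:18, Zone E:2066, Zone F:68 → nearest is Zone D
(6, 14) — d² to each: Zone A:269, Zone B:769, Zone C:692, Zone D:1573, Zone E:125, Zone F:1145 → nearest is Zone E
(17, 4) — d² to each: Zone A:576, Zone B:754, Zone C:1405, Zone D:1618, Zone E:226, Zone F:968 → nearest is Zone E
(0, -20) — d² to each: Zone A:625, Zone B:117, Zone C:1300, Zone D:257, Zone E:1777, Zone F:29 → nearest is Zone F
(-3, -13) — d² to each: Zone A:305, Zone B:13, Zone C:818, Zone D:205, Zone E:1385, Zone F:29 → nearest is Zone B
(3, 19) — d² to each: Zone A:325, Zone B:981, Zone C:610, Zone D:1805, Zone E:169, Zone F:1433 → nearest is Zone E
(-4, 11) — d² to each: Zone A:58, Zone B:488, Zone C:257, Zone D:1044, Zone E:464, Zone F:842 → nearest is Zone A
Tally — Zone A:1, Zone B:1, Zone D:1, Zone E:3, Zone F:1. Zone E captures the most (3).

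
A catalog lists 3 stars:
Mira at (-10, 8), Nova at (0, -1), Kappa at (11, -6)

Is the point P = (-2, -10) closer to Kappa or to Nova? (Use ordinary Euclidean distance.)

Nova

Compare squared distances:
d²(P, Kappa) = (-2−11)² + (-10−(-6))² = 169 + 16 = 185
d²(P, Nova) = (-2−0)² + (-10−(-1))² = 4 + 81 = 85
185 > 85, so Nova is closer.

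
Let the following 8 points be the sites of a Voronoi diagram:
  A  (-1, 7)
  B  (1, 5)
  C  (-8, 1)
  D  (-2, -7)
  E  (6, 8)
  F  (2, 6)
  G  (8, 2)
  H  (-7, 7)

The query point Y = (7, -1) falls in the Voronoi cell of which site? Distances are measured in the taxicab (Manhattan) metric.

d(Y,A) = |7−(-1)| + |-1−7| = 8 + 8 = 16
d(Y,B) = |7−1| + |-1−5| = 6 + 6 = 12
d(Y,C) = |7−(-8)| + |-1−1| = 15 + 2 = 17
d(Y,D) = |7−(-2)| + |-1−(-7)| = 9 + 6 = 15
d(Y,E) = |7−6| + |-1−8| = 1 + 9 = 10
d(Y,F) = |7−2| + |-1−6| = 5 + 7 = 12
d(Y,G) = |7−8| + |-1−2| = 1 + 3 = 4
d(Y,H) = |7−(-7)| + |-1−7| = 14 + 8 = 22
G is nearest.

G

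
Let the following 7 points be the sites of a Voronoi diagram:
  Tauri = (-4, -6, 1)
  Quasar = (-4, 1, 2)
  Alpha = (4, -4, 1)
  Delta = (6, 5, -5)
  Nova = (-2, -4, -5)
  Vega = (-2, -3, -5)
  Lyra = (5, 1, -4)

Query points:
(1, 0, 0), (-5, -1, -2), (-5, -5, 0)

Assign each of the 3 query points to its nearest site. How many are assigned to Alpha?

1

(1, 0, 0) — d² to each: Tauri:62, Quasar:30, Alpha:26, Delta:75, Nova:50, Vega:43, Lyra:33 → nearest is Alpha
(-5, -1, -2) — d² to each: Tauri:35, Quasar:21, Alpha:99, Delta:166, Nova:27, Vega:22, Lyra:108 → nearest is Quasar
(-5, -5, 0) — d² to each: Tauri:3, Quasar:41, Alpha:83, Delta:246, Nova:35, Vega:38, Lyra:152 → nearest is Tauri
1 of the 3 points has Alpha as nearest.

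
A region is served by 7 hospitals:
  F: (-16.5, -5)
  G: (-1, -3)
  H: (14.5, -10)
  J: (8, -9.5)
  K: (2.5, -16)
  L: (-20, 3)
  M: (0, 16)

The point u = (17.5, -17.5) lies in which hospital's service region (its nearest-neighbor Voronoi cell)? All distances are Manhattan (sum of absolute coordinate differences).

H

d(u,F) = |17.5−(-16.5)| + |-17.5−(-5)| = 34 + 12.5 = 46.5
d(u,G) = |17.5−(-1)| + |-17.5−(-3)| = 18.5 + 14.5 = 33
d(u,H) = |17.5−14.5| + |-17.5−(-10)| = 3 + 7.5 = 10.5
d(u,J) = |17.5−8| + |-17.5−(-9.5)| = 9.5 + 8 = 17.5
d(u,K) = |17.5−2.5| + |-17.5−(-16)| = 15 + 1.5 = 16.5
d(u,L) = |17.5−(-20)| + |-17.5−3| = 37.5 + 20.5 = 58
d(u,M) = |17.5−0| + |-17.5−16| = 17.5 + 33.5 = 51
Minimum is at H.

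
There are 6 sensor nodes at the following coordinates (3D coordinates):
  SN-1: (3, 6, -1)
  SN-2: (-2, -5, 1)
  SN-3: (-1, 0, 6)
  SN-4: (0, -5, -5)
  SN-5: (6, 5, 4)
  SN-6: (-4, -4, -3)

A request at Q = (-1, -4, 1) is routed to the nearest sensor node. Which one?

SN-2

Since √ is increasing, it suffices to compare squared distances:
d²(Q, SN-1) = (-1−3)² + (-4−6)² + (1−(-1))² = 16 + 100 + 4 = 120
d²(Q, SN-2) = (-1−(-2))² + (-4−(-5))² + (1−1)² = 1 + 1 + 0 = 2
d²(Q, SN-3) = (-1−(-1))² + (-4−0)² + (1−6)² = 0 + 16 + 25 = 41
d²(Q, SN-4) = (-1−0)² + (-4−(-5))² + (1−(-5))² = 1 + 1 + 36 = 38
d²(Q, SN-5) = (-1−6)² + (-4−5)² + (1−4)² = 49 + 81 + 9 = 139
d²(Q, SN-6) = (-1−(-4))² + (-4−(-4))² + (1−(-3))² = 9 + 0 + 16 = 25
Minimum is at SN-2.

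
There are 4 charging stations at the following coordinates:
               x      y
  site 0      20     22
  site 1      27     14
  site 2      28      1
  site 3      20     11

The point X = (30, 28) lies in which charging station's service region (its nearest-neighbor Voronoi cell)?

Squared Euclidean distances:
d²(X, site 0) = (30−20)² + (28−22)² = 100 + 36 = 136
d²(X, site 1) = (30−27)² + (28−14)² = 9 + 196 = 205
d²(X, site 2) = (30−28)² + (28−1)² = 4 + 729 = 733
d²(X, site 3) = (30−20)² + (28−11)² = 100 + 289 = 389
Minimum is at site 0.

site 0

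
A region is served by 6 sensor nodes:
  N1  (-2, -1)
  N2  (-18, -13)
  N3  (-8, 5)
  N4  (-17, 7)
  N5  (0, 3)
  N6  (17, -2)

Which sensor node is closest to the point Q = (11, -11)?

N6

Squared Euclidean distances:
|QN1|² = 169 + 100 = 269
|QN2|² = 841 + 4 = 845
|QN3|² = 361 + 256 = 617
|QN4|² = 784 + 324 = 1108
|QN5|² = 121 + 196 = 317
|QN6|² = 36 + 81 = 117
The smallest is to N6, so Q lies in the Voronoi region of N6.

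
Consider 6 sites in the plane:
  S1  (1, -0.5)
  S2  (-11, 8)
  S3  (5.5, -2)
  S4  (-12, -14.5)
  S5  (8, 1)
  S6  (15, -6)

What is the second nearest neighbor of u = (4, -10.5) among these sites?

Since √ is increasing, it suffices to compare squared distances:
|uS1|² = (4−1)² + (-10.5−(-0.5))² = 9 + 100 = 109
|uS2|² = (4−(-11))² + (-10.5−8)² = 225 + 342.25 = 567.25
|uS3|² = (4−5.5)² + (-10.5−(-2))² = 2.25 + 72.25 = 74.5
|uS4|² = (4−(-12))² + (-10.5−(-14.5))² = 256 + 16 = 272
|uS5|² = (4−8)² + (-10.5−1)² = 16 + 132.25 = 148.25
|uS6|² = (4−15)² + (-10.5−(-6))² = 121 + 20.25 = 141.25
Sorted ascending: S3, S1, S6, … — the second-nearest is S1.

S1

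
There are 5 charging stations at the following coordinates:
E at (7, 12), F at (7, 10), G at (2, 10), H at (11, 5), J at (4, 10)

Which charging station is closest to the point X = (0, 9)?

Compare squared distances (the ordering matches that of the actual distances):
|XE|² = (0−7)² + (9−12)² = 49 + 9 = 58
|XF|² = (0−7)² + (9−10)² = 49 + 1 = 50
|XG|² = (0−2)² + (9−10)² = 4 + 1 = 5
|XH|² = (0−11)² + (9−5)² = 121 + 16 = 137
|XJ|² = (0−4)² + (9−10)² = 16 + 1 = 17
Minimum is at G.

G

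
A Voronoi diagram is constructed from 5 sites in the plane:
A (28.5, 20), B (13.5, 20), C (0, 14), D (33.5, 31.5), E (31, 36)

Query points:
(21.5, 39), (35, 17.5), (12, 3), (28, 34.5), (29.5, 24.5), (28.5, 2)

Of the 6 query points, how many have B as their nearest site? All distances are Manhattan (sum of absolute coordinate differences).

1

(21.5, 39) — d to each: A:26, B:27, C:46.5, D:19.5, E:12.5 → nearest is E
(35, 17.5) — d to each: A:9, B:24, C:38.5, D:15.5, E:22.5 → nearest is A
(12, 3) — d to each: A:33.5, B:18.5, C:23, D:50, E:52 → nearest is B
(28, 34.5) — d to each: A:15, B:29, C:48.5, D:8.5, E:4.5 → nearest is E
(29.5, 24.5) — d to each: A:5.5, B:20.5, C:40, D:11, E:13 → nearest is A
(28.5, 2) — d to each: A:18, B:33, C:40.5, D:34.5, E:36.5 → nearest is A
1 of the 6 points has B as nearest.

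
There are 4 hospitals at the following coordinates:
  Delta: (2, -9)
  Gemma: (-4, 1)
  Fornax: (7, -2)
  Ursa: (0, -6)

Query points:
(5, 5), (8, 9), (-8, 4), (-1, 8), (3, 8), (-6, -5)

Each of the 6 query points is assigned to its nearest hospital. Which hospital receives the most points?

Gemma

(5, 5) — d² to each: Delta:205, Gemma:97, Fornax:53, Ursa:146 → nearest is Fornax
(8, 9) — d² to each: Delta:360, Gemma:208, Fornax:122, Ursa:289 → nearest is Fornax
(-8, 4) — d² to each: Delta:269, Gemma:25, Fornax:261, Ursa:164 → nearest is Gemma
(-1, 8) — d² to each: Delta:298, Gemma:58, Fornax:164, Ursa:197 → nearest is Gemma
(3, 8) — d² to each: Delta:290, Gemma:98, Fornax:116, Ursa:205 → nearest is Gemma
(-6, -5) — d² to each: Delta:80, Gemma:40, Fornax:178, Ursa:37 → nearest is Ursa
Tally — Gemma:3, Fornax:2, Ursa:1. Gemma captures the most (3).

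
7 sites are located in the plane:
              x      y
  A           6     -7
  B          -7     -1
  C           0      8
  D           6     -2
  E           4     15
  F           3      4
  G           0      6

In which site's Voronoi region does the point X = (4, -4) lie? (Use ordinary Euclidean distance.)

D

Compare squared distances (the ordering matches that of the actual distances):
|XA|² = (4−6)² + (-4−(-7))² = 4 + 9 = 13
|XB|² = (4−(-7))² + (-4−(-1))² = 121 + 9 = 130
|XC|² = (4−0)² + (-4−8)² = 16 + 144 = 160
|XD|² = (4−6)² + (-4−(-2))² = 4 + 4 = 8
|XE|² = (4−4)² + (-4−15)² = 0 + 361 = 361
|XF|² = (4−3)² + (-4−4)² = 1 + 64 = 65
|XG|² = (4−0)² + (-4−6)² = 16 + 100 = 116
D is nearest.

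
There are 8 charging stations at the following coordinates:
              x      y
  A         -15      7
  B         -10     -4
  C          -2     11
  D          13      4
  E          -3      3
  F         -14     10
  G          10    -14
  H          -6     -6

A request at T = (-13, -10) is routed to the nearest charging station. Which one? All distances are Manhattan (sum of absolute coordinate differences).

B

d(T,A) = 2 + 17 = 19
d(T,B) = 3 + 6 = 9
d(T,C) = 11 + 21 = 32
d(T,D) = 26 + 14 = 40
d(T,E) = 10 + 13 = 23
d(T,F) = 1 + 20 = 21
d(T,G) = 23 + 4 = 27
d(T,H) = 7 + 4 = 11
Minimum is at B.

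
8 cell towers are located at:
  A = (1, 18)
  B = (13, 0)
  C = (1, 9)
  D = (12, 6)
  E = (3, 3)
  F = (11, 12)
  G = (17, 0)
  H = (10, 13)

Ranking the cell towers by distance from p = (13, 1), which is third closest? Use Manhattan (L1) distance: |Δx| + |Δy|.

d(p,A) = 12 + 17 = 29
d(p,B) = 0 + 1 = 1
d(p,C) = 12 + 8 = 20
d(p,D) = 1 + 5 = 6
d(p,E) = 10 + 2 = 12
d(p,F) = 2 + 11 = 13
d(p,G) = 4 + 1 = 5
d(p,H) = 3 + 12 = 15
Sorted ascending: B, G, D, E, … — the third-nearest is D.

D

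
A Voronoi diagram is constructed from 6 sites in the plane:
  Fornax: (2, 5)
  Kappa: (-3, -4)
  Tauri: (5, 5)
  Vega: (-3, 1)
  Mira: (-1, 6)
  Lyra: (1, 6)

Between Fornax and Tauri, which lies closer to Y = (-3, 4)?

Fornax

Compare squared distances:
d²(Y, Fornax) = (-3−2)² + (4−5)² = 25 + 1 = 26
d²(Y, Tauri) = (-3−5)² + (4−5)² = 64 + 1 = 65
26 < 65, so Fornax is closer.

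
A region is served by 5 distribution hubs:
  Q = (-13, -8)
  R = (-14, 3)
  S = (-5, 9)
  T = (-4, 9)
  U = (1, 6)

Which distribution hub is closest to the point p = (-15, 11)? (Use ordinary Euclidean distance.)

R

Compare squared distances (the ordering matches that of the actual distances):
|pQ|² = (-15−(-13))² + (11−(-8))² = 4 + 361 = 365
|pR|² = (-15−(-14))² + (11−3)² = 1 + 64 = 65
|pS|² = (-15−(-5))² + (11−9)² = 100 + 4 = 104
|pT|² = (-15−(-4))² + (11−9)² = 121 + 4 = 125
|pU|² = (-15−1)² + (11−6)² = 256 + 25 = 281
The smallest is to R, so p lies in the Voronoi region of R.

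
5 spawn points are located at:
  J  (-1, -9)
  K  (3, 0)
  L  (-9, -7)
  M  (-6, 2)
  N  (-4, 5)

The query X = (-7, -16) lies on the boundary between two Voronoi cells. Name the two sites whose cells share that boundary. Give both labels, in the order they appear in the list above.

Squared distances from X to each site:
|XJ|² = (-7−(-1))² + (-16−(-9))² = 36 + 49 = 85
|XK|² = (-7−3)² + (-16−0)² = 100 + 256 = 356
|XL|² = (-7−(-9))² + (-16−(-7))² = 4 + 81 = 85
|XM|² = (-7−(-6))² + (-16−2)² = 1 + 324 = 325
|XN|² = (-7−(-4))² + (-16−5)² = 9 + 441 = 450
X is equidistant from J and L (both at squared distance 85), and every other site is strictly farther — so X lies on the J–L Voronoi edge.

J and L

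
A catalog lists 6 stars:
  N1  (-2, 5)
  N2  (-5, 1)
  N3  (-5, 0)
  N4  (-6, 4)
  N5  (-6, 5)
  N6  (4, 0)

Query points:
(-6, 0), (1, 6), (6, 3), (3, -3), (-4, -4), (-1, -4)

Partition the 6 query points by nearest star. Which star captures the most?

N3

(-6, 0) — d² to each: N1:41, N2:2, N3:1, N4:16, N5:25, N6:100 → nearest is N3
(1, 6) — d² to each: N1:10, N2:61, N3:72, N4:53, N5:50, N6:45 → nearest is N1
(6, 3) — d² to each: N1:68, N2:125, N3:130, N4:145, N5:148, N6:13 → nearest is N6
(3, -3) — d² to each: N1:89, N2:80, N3:73, N4:130, N5:145, N6:10 → nearest is N6
(-4, -4) — d² to each: N1:85, N2:26, N3:17, N4:68, N5:85, N6:80 → nearest is N3
(-1, -4) — d² to each: N1:82, N2:41, N3:32, N4:89, N5:106, N6:41 → nearest is N3
Tally — N1:1, N3:3, N6:2. N3 captures the most (3).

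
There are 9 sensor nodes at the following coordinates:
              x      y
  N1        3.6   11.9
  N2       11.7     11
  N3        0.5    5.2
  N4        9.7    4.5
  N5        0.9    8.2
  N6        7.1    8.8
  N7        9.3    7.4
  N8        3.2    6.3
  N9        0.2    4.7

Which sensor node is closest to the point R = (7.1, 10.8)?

N6

Squared Euclidean distances:
|RN1|² = (7.1−3.6)² + (10.8−11.9)² = 12.25 + 1.21 = 13.46
|RN2|² = (7.1−11.7)² + (10.8−11)² = 21.16 + 0.04 = 21.2
|RN3|² = (7.1−0.5)² + (10.8−5.2)² = 43.56 + 31.36 = 74.92
|RN4|² = (7.1−9.7)² + (10.8−4.5)² = 6.76 + 39.69 = 46.45
|RN5|² = (7.1−0.9)² + (10.8−8.2)² = 38.44 + 6.76 = 45.2
|RN6|² = (7.1−7.1)² + (10.8−8.8)² = 0 + 4 = 4
|RN7|² = (7.1−9.3)² + (10.8−7.4)² = 4.84 + 11.56 = 16.4
|RN8|² = (7.1−3.2)² + (10.8−6.3)² = 15.21 + 20.25 = 35.46
|RN9|² = (7.1−0.2)² + (10.8−4.7)² = 47.61 + 37.21 = 84.82
N6 is nearest.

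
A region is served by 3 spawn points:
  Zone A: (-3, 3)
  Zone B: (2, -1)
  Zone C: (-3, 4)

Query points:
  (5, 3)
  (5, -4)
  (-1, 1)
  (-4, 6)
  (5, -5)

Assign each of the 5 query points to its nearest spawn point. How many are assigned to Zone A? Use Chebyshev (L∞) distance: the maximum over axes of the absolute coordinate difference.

(5, 3) — d to each: Zone A:8, Zone B:4, Zone C:8 → nearest is Zone B
(5, -4) — d to each: Zone A:8, Zone B:3, Zone C:8 → nearest is Zone B
(-1, 1) — d to each: Zone A:2, Zone B:3, Zone C:3 → nearest is Zone A
(-4, 6) — d to each: Zone A:3, Zone B:7, Zone C:2 → nearest is Zone C
(5, -5) — d to each: Zone A:8, Zone B:4, Zone C:9 → nearest is Zone B
1 of the 5 points has Zone A as nearest.

1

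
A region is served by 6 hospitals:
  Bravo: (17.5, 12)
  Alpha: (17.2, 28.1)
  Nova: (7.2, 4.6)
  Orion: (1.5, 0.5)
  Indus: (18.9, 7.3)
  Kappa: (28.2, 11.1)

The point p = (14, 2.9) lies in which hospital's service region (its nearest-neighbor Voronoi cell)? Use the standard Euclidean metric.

Since √ is increasing, it suffices to compare squared distances:
d²(p, Bravo) = (14−17.5)² + (2.9−12)² = 12.25 + 82.81 = 95.06
d²(p, Alpha) = (14−17.2)² + (2.9−28.1)² = 10.24 + 635.04 = 645.28
d²(p, Nova) = (14−7.2)² + (2.9−4.6)² = 46.24 + 2.89 = 49.13
d²(p, Orion) = (14−1.5)² + (2.9−0.5)² = 156.25 + 5.76 = 162.01
d²(p, Indus) = (14−18.9)² + (2.9−7.3)² = 24.01 + 19.36 = 43.37
d²(p, Kappa) = (14−28.2)² + (2.9−11.1)² = 201.64 + 67.24 = 268.88
Indus is nearest.

Indus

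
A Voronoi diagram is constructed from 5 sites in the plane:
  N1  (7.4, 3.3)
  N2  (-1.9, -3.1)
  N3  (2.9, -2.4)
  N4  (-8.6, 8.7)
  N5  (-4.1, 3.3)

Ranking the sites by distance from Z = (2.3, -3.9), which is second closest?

N2

Squared Euclidean distances:
|ZN1|² = (2.3−7.4)² + (-3.9−3.3)² = 26.01 + 51.84 = 77.85
|ZN2|² = (2.3−(-1.9))² + (-3.9−(-3.1))² = 17.64 + 0.64 = 18.28
|ZN3|² = (2.3−2.9)² + (-3.9−(-2.4))² = 0.36 + 2.25 = 2.61
|ZN4|² = (2.3−(-8.6))² + (-3.9−8.7)² = 118.81 + 158.76 = 277.57
|ZN5|² = (2.3−(-4.1))² + (-3.9−3.3)² = 40.96 + 51.84 = 92.8
Sorted ascending: N3, N2, N1, … — the second-nearest is N2.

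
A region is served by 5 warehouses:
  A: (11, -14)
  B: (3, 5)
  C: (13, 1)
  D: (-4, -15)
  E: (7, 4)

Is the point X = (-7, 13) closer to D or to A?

Compare squared distances:
|XD|² = (-7−(-4))² + (13−(-15))² = 9 + 784 = 793
|XA|² = (-7−11)² + (13−(-14))² = 324 + 729 = 1053
793 < 1053, so D is closer.

D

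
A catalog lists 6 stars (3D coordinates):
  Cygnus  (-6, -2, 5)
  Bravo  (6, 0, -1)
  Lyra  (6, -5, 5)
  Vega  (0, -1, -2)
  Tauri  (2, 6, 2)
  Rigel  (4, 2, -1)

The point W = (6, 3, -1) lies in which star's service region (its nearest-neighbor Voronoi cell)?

Rigel

Compare squared distances (the ordering matches that of the actual distances):
d²(W, Cygnus) = (6−(-6))² + (3−(-2))² + (-1−5)² = 144 + 25 + 36 = 205
d²(W, Bravo) = (6−6)² + (3−0)² + (-1−(-1))² = 0 + 9 + 0 = 9
d²(W, Lyra) = (6−6)² + (3−(-5))² + (-1−5)² = 0 + 64 + 36 = 100
d²(W, Vega) = (6−0)² + (3−(-1))² + (-1−(-2))² = 36 + 16 + 1 = 53
d²(W, Tauri) = (6−2)² + (3−6)² + (-1−2)² = 16 + 9 + 9 = 34
d²(W, Rigel) = (6−4)² + (3−2)² + (-1−(-1))² = 4 + 1 + 0 = 5
Minimum is at Rigel.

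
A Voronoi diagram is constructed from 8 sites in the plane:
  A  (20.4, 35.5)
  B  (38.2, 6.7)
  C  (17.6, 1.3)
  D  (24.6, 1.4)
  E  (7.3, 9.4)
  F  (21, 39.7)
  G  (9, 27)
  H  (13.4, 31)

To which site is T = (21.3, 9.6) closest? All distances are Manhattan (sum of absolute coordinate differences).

D

d(T,A) = 0.9 + 25.9 = 26.8
d(T,B) = 16.9 + 2.9 = 19.8
d(T,C) = 3.7 + 8.3 = 12
d(T,D) = 3.3 + 8.2 = 11.5
d(T,E) = 14 + 0.2 = 14.2
d(T,F) = 0.3 + 30.1 = 30.4
d(T,G) = 12.3 + 17.4 = 29.7
d(T,H) = 7.9 + 21.4 = 29.3
Minimum is at D.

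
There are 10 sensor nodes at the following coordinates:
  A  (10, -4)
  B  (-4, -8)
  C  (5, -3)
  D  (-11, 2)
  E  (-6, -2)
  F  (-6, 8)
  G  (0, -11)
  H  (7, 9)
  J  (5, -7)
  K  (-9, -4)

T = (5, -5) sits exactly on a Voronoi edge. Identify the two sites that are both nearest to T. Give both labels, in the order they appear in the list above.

C and J

Squared distances from T to each site:
|TA|² = (5−10)² + (-5−(-4))² = 25 + 1 = 26
|TB|² = (5−(-4))² + (-5−(-8))² = 81 + 9 = 90
|TC|² = (5−5)² + (-5−(-3))² = 0 + 4 = 4
|TD|² = (5−(-11))² + (-5−2)² = 256 + 49 = 305
|TE|² = (5−(-6))² + (-5−(-2))² = 121 + 9 = 130
|TF|² = (5−(-6))² + (-5−8)² = 121 + 169 = 290
|TG|² = (5−0)² + (-5−(-11))² = 25 + 36 = 61
|TH|² = (5−7)² + (-5−9)² = 4 + 196 = 200
|TJ|² = (5−5)² + (-5−(-7))² = 0 + 4 = 4
|TK|² = (5−(-9))² + (-5−(-4))² = 196 + 1 = 197
T is equidistant from C and J (both at squared distance 4), and every other site is strictly farther — so T lies on the C–J Voronoi edge.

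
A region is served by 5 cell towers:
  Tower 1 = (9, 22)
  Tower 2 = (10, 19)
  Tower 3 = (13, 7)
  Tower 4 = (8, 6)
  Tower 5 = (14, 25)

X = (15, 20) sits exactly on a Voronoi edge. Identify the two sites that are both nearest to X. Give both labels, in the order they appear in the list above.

Squared distances from X to each site:
d²(X, Tower 1) = (15−9)² + (20−22)² = 36 + 4 = 40
d²(X, Tower 2) = (15−10)² + (20−19)² = 25 + 1 = 26
d²(X, Tower 3) = (15−13)² + (20−7)² = 4 + 169 = 173
d²(X, Tower 4) = (15−8)² + (20−6)² = 49 + 196 = 245
d²(X, Tower 5) = (15−14)² + (20−25)² = 1 + 25 = 26
X is equidistant from Tower 2 and Tower 5 (both at squared distance 26), and every other site is strictly farther — so X lies on the Tower 2–Tower 5 Voronoi edge.

Tower 2 and Tower 5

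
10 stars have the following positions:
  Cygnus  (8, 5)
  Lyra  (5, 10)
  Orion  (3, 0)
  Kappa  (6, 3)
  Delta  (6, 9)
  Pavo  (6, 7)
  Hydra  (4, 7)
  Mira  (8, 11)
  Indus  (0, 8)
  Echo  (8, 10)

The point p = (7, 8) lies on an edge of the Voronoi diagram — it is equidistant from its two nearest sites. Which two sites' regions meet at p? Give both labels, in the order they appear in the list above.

Squared distances from p to each site:
d²(p, Cygnus) = 1 + 9 = 10
d²(p, Lyra) = 4 + 4 = 8
d²(p, Orion) = 16 + 64 = 80
d²(p, Kappa) = 1 + 25 = 26
d²(p, Delta) = 1 + 1 = 2
d²(p, Pavo) = 1 + 1 = 2
d²(p, Hydra) = 9 + 1 = 10
d²(p, Mira) = 1 + 9 = 10
d²(p, Indus) = 49 + 0 = 49
d²(p, Echo) = 1 + 4 = 5
p is equidistant from Delta and Pavo (both at squared distance 2), and every other site is strictly farther — so p lies on the Delta–Pavo Voronoi edge.

Delta and Pavo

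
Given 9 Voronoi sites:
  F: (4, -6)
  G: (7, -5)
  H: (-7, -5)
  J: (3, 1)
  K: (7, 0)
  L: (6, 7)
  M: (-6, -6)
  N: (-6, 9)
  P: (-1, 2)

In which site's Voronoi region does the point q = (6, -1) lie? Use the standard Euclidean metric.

K

Compare squared distances (the ordering matches that of the actual distances):
|qF|² = 4 + 25 = 29
|qG|² = 1 + 16 = 17
|qH|² = 169 + 16 = 185
|qJ|² = 9 + 4 = 13
|qK|² = 1 + 1 = 2
|qL|² = 0 + 64 = 64
|qM|² = 144 + 25 = 169
|qN|² = 144 + 100 = 244
|qP|² = 49 + 9 = 58
K is nearest.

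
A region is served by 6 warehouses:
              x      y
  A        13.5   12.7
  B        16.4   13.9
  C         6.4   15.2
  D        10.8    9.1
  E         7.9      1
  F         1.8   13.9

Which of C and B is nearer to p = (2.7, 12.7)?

C

Compare squared distances:
|pC|² = (2.7−6.4)² + (12.7−15.2)² = 13.69 + 6.25 = 19.94
|pB|² = (2.7−16.4)² + (12.7−13.9)² = 187.69 + 1.44 = 189.13
19.94 < 189.13, so C is closer.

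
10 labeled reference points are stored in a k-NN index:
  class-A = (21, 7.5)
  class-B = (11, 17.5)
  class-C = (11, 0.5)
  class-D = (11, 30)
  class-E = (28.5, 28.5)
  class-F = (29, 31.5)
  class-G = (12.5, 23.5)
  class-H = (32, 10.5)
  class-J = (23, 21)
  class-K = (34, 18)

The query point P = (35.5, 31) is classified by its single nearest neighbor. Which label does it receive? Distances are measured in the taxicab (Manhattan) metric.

d(P, class-A) = |35.5−21| + |31−7.5| = 14.5 + 23.5 = 38
d(P, class-B) = |35.5−11| + |31−17.5| = 24.5 + 13.5 = 38
d(P, class-C) = |35.5−11| + |31−0.5| = 24.5 + 30.5 = 55
d(P, class-D) = |35.5−11| + |31−30| = 24.5 + 1 = 25.5
d(P, class-E) = |35.5−28.5| + |31−28.5| = 7 + 2.5 = 9.5
d(P, class-F) = |35.5−29| + |31−31.5| = 6.5 + 0.5 = 7
d(P, class-G) = |35.5−12.5| + |31−23.5| = 23 + 7.5 = 30.5
d(P, class-H) = |35.5−32| + |31−10.5| = 3.5 + 20.5 = 24
d(P, class-J) = |35.5−23| + |31−21| = 12.5 + 10 = 22.5
d(P, class-K) = |35.5−34| + |31−18| = 1.5 + 13 = 14.5
The smallest is to class-F, so P lies in the Voronoi region of class-F.

class-F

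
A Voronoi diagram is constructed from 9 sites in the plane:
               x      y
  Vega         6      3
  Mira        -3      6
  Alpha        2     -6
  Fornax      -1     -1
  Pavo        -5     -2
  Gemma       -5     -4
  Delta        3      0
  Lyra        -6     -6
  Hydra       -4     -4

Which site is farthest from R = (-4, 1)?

Vega

Compare squared distances (the ordering matches that of the actual distances):
d²(R, Vega) = (-4−6)² + (1−3)² = 100 + 4 = 104
d²(R, Mira) = (-4−(-3))² + (1−6)² = 1 + 25 = 26
d²(R, Alpha) = (-4−2)² + (1−(-6))² = 36 + 49 = 85
d²(R, Fornax) = (-4−(-1))² + (1−(-1))² = 9 + 4 = 13
d²(R, Pavo) = (-4−(-5))² + (1−(-2))² = 1 + 9 = 10
d²(R, Gemma) = (-4−(-5))² + (1−(-4))² = 1 + 25 = 26
d²(R, Delta) = (-4−3)² + (1−0)² = 49 + 1 = 50
d²(R, Lyra) = (-4−(-6))² + (1−(-6))² = 4 + 49 = 53
d²(R, Hydra) = (-4−(-4))² + (1−(-4))² = 0 + 25 = 25
The largest is to Vega.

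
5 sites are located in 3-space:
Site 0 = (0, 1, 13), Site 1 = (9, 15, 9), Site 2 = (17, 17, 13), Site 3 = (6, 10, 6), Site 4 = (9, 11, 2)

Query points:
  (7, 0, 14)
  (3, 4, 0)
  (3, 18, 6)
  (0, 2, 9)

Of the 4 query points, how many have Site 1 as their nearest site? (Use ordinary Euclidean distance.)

1

(7, 0, 14) — d² to each: Site 0:51, Site 1:254, Site 2:390, Site 3:165, Site 4:269 → nearest is Site 0
(3, 4, 0) — d² to each: Site 0:187, Site 1:238, Site 2:534, Site 3:81, Site 4:89 → nearest is Site 3
(3, 18, 6) — d² to each: Site 0:347, Site 1:54, Site 2:246, Site 3:73, Site 4:101 → nearest is Site 1
(0, 2, 9) — d² to each: Site 0:17, Site 1:250, Site 2:530, Site 3:109, Site 4:211 → nearest is Site 0
1 of the 4 points has Site 1 as nearest.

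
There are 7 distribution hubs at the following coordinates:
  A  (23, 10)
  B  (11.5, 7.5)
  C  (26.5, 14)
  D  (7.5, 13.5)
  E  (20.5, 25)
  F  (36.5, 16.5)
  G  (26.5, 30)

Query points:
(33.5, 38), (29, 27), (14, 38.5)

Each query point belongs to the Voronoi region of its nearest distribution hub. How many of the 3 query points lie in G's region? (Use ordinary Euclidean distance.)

2

(33.5, 38) — d² to each: A:894.25, B:1414.25, C:625, D:1276.25, E:338, F:471.25, G:113 → nearest is G
(29, 27) — d² to each: A:325, B:686.5, C:175.25, D:644.5, E:76.25, F:166.5, G:15.25 → nearest is G
(14, 38.5) — d² to each: A:893.25, B:967.25, C:756.5, D:667.25, E:224.5, F:990.25, G:228.5 → nearest is E
2 of the 3 points have G as nearest.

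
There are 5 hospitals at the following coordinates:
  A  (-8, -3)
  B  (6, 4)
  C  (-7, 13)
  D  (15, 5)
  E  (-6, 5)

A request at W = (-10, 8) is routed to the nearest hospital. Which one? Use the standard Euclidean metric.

Squared Euclidean distances:
|WA|² = (-10−(-8))² + (8−(-3))² = 4 + 121 = 125
|WB|² = (-10−6)² + (8−4)² = 256 + 16 = 272
|WC|² = (-10−(-7))² + (8−13)² = 9 + 25 = 34
|WD|² = (-10−15)² + (8−5)² = 625 + 9 = 634
|WE|² = (-10−(-6))² + (8−5)² = 16 + 9 = 25
Minimum is at E.

E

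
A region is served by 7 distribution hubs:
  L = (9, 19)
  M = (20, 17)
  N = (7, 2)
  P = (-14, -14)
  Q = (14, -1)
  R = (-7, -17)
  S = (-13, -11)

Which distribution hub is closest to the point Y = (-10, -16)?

R

Compare squared distances (the ordering matches that of the actual distances):
|YL|² = 361 + 1225 = 1586
|YM|² = 900 + 1089 = 1989
|YN|² = 289 + 324 = 613
|YP|² = 16 + 4 = 20
|YQ|² = 576 + 225 = 801
|YR|² = 9 + 1 = 10
|YS|² = 9 + 25 = 34
Minimum is at R.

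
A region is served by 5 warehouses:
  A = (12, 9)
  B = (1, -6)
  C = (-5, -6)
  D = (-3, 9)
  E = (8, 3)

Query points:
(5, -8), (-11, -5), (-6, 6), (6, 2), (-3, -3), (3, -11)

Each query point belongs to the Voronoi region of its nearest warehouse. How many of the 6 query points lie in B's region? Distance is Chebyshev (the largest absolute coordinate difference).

(5, -8) — d to each: A:17, B:4, C:10, D:17, E:11 → nearest is B
(-11, -5) — d to each: A:23, B:12, C:6, D:14, E:19 → nearest is C
(-6, 6) — d to each: A:18, B:12, C:12, D:3, E:14 → nearest is D
(6, 2) — d to each: A:7, B:8, C:11, D:9, E:2 → nearest is E
(-3, -3) — d to each: A:15, B:4, C:3, D:12, E:11 → nearest is C
(3, -11) — d to each: A:20, B:5, C:8, D:20, E:14 → nearest is B
2 of the 6 points have B as nearest.

2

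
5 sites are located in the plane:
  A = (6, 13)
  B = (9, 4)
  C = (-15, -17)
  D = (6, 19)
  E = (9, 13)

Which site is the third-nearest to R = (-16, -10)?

Compare squared distances (the ordering matches that of the actual distances):
|RA|² = 484 + 529 = 1013
|RB|² = 625 + 196 = 821
|RC|² = 1 + 49 = 50
|RD|² = 484 + 841 = 1325
|RE|² = 625 + 529 = 1154
Sorted ascending: C, B, A, E, … — the third-nearest is A.

A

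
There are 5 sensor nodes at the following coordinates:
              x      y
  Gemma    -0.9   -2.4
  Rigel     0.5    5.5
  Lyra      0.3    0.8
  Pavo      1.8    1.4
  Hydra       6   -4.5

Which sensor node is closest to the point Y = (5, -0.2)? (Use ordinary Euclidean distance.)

Since √ is increasing, it suffices to compare squared distances:
d²(Y, Gemma) = (5−(-0.9))² + (-0.2−(-2.4))² = 34.81 + 4.84 = 39.65
d²(Y, Rigel) = (5−0.5)² + (-0.2−5.5)² = 20.25 + 32.49 = 52.74
d²(Y, Lyra) = (5−0.3)² + (-0.2−0.8)² = 22.09 + 1 = 23.09
d²(Y, Pavo) = (5−1.8)² + (-0.2−1.4)² = 10.24 + 2.56 = 12.8
d²(Y, Hydra) = (5−6)² + (-0.2−(-4.5))² = 1 + 18.49 = 19.49
The smallest is to Pavo, so Y lies in the Voronoi region of Pavo.

Pavo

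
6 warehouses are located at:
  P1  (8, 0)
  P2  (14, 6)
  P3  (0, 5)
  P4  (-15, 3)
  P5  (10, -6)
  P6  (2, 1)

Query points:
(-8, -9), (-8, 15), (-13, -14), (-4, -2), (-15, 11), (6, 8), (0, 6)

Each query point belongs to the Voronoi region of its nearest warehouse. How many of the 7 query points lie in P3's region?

(-8, -9) — d² to each: P1:337, P2:709, P3:260, P4:193, P5:333, P6:200 → nearest is P4
(-8, 15) — d² to each: P1:481, P2:565, P3:164, P4:193, P5:765, P6:296 → nearest is P3
(-13, -14) — d² to each: P1:637, P2:1129, P3:530, P4:293, P5:593, P6:450 → nearest is P4
(-4, -2) — d² to each: P1:148, P2:388, P3:65, P4:146, P5:212, P6:45 → nearest is P6
(-15, 11) — d² to each: P1:650, P2:866, P3:261, P4:64, P5:914, P6:389 → nearest is P4
(6, 8) — d² to each: P1:68, P2:68, P3:45, P4:466, P5:212, P6:65 → nearest is P3
(0, 6) — d² to each: P1:100, P2:196, P3:1, P4:234, P5:244, P6:29 → nearest is P3
3 of the 7 points have P3 as nearest.

3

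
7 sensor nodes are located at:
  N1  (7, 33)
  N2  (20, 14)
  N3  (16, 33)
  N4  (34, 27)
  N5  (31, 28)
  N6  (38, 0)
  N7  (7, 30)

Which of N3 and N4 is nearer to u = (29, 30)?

N4

Compare squared distances:
|uN3|² = (29−16)² + (30−33)² = 169 + 9 = 178
|uN4|² = (29−34)² + (30−27)² = 25 + 9 = 34
178 > 34, so N4 is closer.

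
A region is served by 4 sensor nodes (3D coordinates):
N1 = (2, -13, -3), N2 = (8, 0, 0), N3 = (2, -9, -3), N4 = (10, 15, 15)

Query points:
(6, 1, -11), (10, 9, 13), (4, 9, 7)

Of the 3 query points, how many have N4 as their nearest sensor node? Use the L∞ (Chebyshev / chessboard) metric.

(6, 1, -11) — d to each: N1:14, N2:11, N3:10, N4:26 → nearest is N3
(10, 9, 13) — d to each: N1:22, N2:13, N3:18, N4:6 → nearest is N4
(4, 9, 7) — d to each: N1:22, N2:9, N3:18, N4:8 → nearest is N4
2 of the 3 points have N4 as nearest.

2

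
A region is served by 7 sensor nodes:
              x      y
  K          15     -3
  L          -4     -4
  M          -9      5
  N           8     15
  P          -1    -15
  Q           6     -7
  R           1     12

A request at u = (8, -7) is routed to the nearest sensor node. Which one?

Q

Squared Euclidean distances:
|uK|² = 49 + 16 = 65
|uL|² = 144 + 9 = 153
|uM|² = 289 + 144 = 433
|uN|² = 0 + 484 = 484
|uP|² = 81 + 64 = 145
|uQ|² = 4 + 0 = 4
|uR|² = 49 + 361 = 410
Minimum is at Q.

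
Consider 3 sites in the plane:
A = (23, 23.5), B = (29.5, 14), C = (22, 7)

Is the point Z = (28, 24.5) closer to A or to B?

Compare squared distances:
|ZA|² = (28−23)² + (24.5−23.5)² = 25 + 1 = 26
|ZB|² = (28−29.5)² + (24.5−14)² = 2.25 + 110.25 = 112.5
26 < 112.5, so A is closer.

A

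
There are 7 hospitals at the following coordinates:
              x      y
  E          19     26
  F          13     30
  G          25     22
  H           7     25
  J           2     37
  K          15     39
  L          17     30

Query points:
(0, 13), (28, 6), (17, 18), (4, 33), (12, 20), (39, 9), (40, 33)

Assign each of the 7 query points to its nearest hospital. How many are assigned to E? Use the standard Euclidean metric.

(0, 13) — d² to each: E:530, F:458, G:706, H:193, J:580, K:901, L:578 → nearest is H
(28, 6) — d² to each: E:481, F:801, G:265, H:802, J:1637, K:1258, L:697 → nearest is G
(17, 18) — d² to each: E:68, F:160, G:80, H:149, J:586, K:445, L:144 → nearest is E
(4, 33) — d² to each: E:274, F:90, G:562, H:73, J:20, K:157, L:178 → nearest is J
(12, 20) — d² to each: E:85, F:101, G:173, H:50, J:389, K:370, L:125 → nearest is H
(39, 9) — d² to each: E:689, F:1117, G:365, H:1280, J:2153, K:1476, L:925 → nearest is G
(40, 33) — d² to each: E:490, F:738, G:346, H:1153, J:1460, K:661, L:538 → nearest is G
1 of the 7 points has E as nearest.

1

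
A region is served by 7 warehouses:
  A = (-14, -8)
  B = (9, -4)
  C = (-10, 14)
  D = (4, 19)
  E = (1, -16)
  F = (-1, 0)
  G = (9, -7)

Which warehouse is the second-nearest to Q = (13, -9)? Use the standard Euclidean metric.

B

Since √ is increasing, it suffices to compare squared distances:
|QA|² = (13−(-14))² + (-9−(-8))² = 729 + 1 = 730
|QB|² = (13−9)² + (-9−(-4))² = 16 + 25 = 41
|QC|² = (13−(-10))² + (-9−14)² = 529 + 529 = 1058
|QD|² = (13−4)² + (-9−19)² = 81 + 784 = 865
|QE|² = (13−1)² + (-9−(-16))² = 144 + 49 = 193
|QF|² = (13−(-1))² + (-9−0)² = 196 + 81 = 277
|QG|² = (13−9)² + (-9−(-7))² = 16 + 4 = 20
Sorted ascending: G, B, E, … — the second-nearest is B.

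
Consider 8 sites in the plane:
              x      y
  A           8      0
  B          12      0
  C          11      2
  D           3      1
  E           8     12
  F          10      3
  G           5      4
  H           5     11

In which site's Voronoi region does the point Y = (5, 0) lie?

Squared Euclidean distances:
|YA|² = 9 + 0 = 9
|YB|² = 49 + 0 = 49
|YC|² = 36 + 4 = 40
|YD|² = 4 + 1 = 5
|YE|² = 9 + 144 = 153
|YF|² = 25 + 9 = 34
|YG|² = 0 + 16 = 16
|YH|² = 0 + 121 = 121
D is nearest.

D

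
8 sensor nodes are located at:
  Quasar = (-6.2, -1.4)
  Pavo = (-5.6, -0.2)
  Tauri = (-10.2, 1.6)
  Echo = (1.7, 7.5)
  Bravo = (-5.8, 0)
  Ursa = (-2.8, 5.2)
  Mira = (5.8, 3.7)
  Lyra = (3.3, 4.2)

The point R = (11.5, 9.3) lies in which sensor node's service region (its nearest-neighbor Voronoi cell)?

Since √ is increasing, it suffices to compare squared distances:
d²(R, Quasar) = (11.5−(-6.2))² + (9.3−(-1.4))² = 313.29 + 114.49 = 427.78
d²(R, Pavo) = (11.5−(-5.6))² + (9.3−(-0.2))² = 292.41 + 90.25 = 382.66
d²(R, Tauri) = (11.5−(-10.2))² + (9.3−1.6)² = 470.89 + 59.29 = 530.18
d²(R, Echo) = (11.5−1.7)² + (9.3−7.5)² = 96.04 + 3.24 = 99.28
d²(R, Bravo) = (11.5−(-5.8))² + (9.3−0)² = 299.29 + 86.49 = 385.78
d²(R, Ursa) = (11.5−(-2.8))² + (9.3−5.2)² = 204.49 + 16.81 = 221.3
d²(R, Mira) = (11.5−5.8)² + (9.3−3.7)² = 32.49 + 31.36 = 63.85
d²(R, Lyra) = (11.5−3.3)² + (9.3−4.2)² = 67.24 + 26.01 = 93.25
Minimum is at Mira.

Mira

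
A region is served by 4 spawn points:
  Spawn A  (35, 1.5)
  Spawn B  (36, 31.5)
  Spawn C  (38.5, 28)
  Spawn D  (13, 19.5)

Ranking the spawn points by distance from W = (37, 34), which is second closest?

Squared Euclidean distances:
d²(W, Spawn A) = (37−35)² + (34−1.5)² = 4 + 1056.25 = 1060.25
d²(W, Spawn B) = (37−36)² + (34−31.5)² = 1 + 6.25 = 7.25
d²(W, Spawn C) = (37−38.5)² + (34−28)² = 2.25 + 36 = 38.25
d²(W, Spawn D) = (37−13)² + (34−19.5)² = 576 + 210.25 = 786.25
Sorted ascending: Spawn B, Spawn C, Spawn D, … — the second-nearest is Spawn C.

Spawn C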